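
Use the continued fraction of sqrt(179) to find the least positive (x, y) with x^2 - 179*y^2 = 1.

(x, y) = (4190210, 313191)

First expand sqrt(179) as a continued fraction. With x_i = (sqrt(179) + m_i)/d_i and (m_0, d_0) = (0, 1): a_0 = floor(sqrt(179)) = 13, since 13^2 = 169 <= 179 < 196 = 14^2.
Iterate m_{i+1} = d_i*a_i - m_i, d_{i+1} = (179 - m_{i+1}^2)/d_i, a_{i+1} = floor((a_0 + m_{i+1})/d_{i+1}):
  m_1 = 1*13 - 0 = 13, d_1 = (179 - 13^2)/1 = 10/1 = 10, a_1 = floor((13 + 13)/10) = 2.
  m_2 = 10*2 - 13 = 7, d_2 = (179 - 7^2)/10 = 130/10 = 13, a_2 = floor((13 + 7)/13) = 1.
  m_3 = 13*1 - 7 = 6, d_3 = (179 - 6^2)/13 = 143/13 = 11, a_3 = floor((13 + 6)/11) = 1.
  m_4 = 11*1 - 6 = 5, d_4 = (179 - 5^2)/11 = 154/11 = 14, a_4 = floor((13 + 5)/14) = 1.
  m_5 = 14*1 - 5 = 9, d_5 = (179 - 9^2)/14 = 98/14 = 7, a_5 = floor((13 + 9)/7) = 3.
  m_6 = 7*3 - 9 = 12, d_6 = (179 - 12^2)/7 = 35/7 = 5, a_6 = floor((13 + 12)/5) = 5.
  m_7 = 5*5 - 12 = 13, d_7 = (179 - 13^2)/5 = 10/5 = 2, a_7 = floor((13 + 13)/2) = 13.
  m_8 = 2*13 - 13 = 13, d_8 = (179 - 13^2)/2 = 10/2 = 5, a_8 = floor((13 + 13)/5) = 5.
  m_9 = 5*5 - 13 = 12, d_9 = (179 - 12^2)/5 = 35/5 = 7, a_9 = floor((13 + 12)/7) = 3.
  m_10 = 7*3 - 12 = 9, d_10 = (179 - 9^2)/7 = 98/7 = 14, a_10 = floor((13 + 9)/14) = 1.
  m_11 = 14*1 - 9 = 5, d_11 = (179 - 5^2)/14 = 154/14 = 11, a_11 = floor((13 + 5)/11) = 1.
  m_12 = 11*1 - 5 = 6, d_12 = (179 - 6^2)/11 = 143/11 = 13, a_12 = floor((13 + 6)/13) = 1.
  m_13 = 13*1 - 6 = 7, d_13 = (179 - 7^2)/13 = 130/13 = 10, a_13 = floor((13 + 7)/10) = 2.
  m_14 = 10*2 - 7 = 13, d_14 = (179 - 13^2)/10 = 10/10 = 1, a_14 = floor((13 + 13)/1) = 26.
  m_15 = 1*26 - 13 = 13, d_15 = (179 - 13^2)/1 = 10/1 = 10: (m_15, d_15) = (m_1, d_1) = (13, 10), so from here the quotients repeat a_1, ..., a_14; the period length is 14.
So sqrt(179) = [13; (2, 1, 1, 1, 3, 5, 13, 5, 3, 1, 1, 1, 2, 26)] with period length k = 14.
k is even, so the fundamental solution of x^2 - 179y^2 = 1 is (p_{k-1}, q_{k-1}) = (p_13, q_13); compute convergents through index 13.
Convergents (p_i = a_i*p_{i-1} + p_{i-2}, q_i = a_i*q_{i-1} + q_{i-2} with p_{-2}=0, p_{-1}=1, q_{-2}=1, q_{-1}=0):
  i=0: a_0=13, p_0 = 13*1 + 0 = 13, q_0 = 13*0 + 1 = 1.
  i=1: a_1=2, p_1 = 2*13 + 1 = 27, q_1 = 2*1 + 0 = 2.
  i=2: a_2=1, p_2 = 1*27 + 13 = 40, q_2 = 1*2 + 1 = 3.
  i=3: a_3=1, p_3 = 1*40 + 27 = 67, q_3 = 1*3 + 2 = 5.
  i=4: a_4=1, p_4 = 1*67 + 40 = 107, q_4 = 1*5 + 3 = 8.
  i=5: a_5=3, p_5 = 3*107 + 67 = 388, q_5 = 3*8 + 5 = 29.
  i=6: a_6=5, p_6 = 5*388 + 107 = 2047, q_6 = 5*29 + 8 = 153.
  i=7: a_7=13, p_7 = 13*2047 + 388 = 26999, q_7 = 13*153 + 29 = 2018.
  i=8: a_8=5, p_8 = 5*26999 + 2047 = 137042, q_8 = 5*2018 + 153 = 10243.
  i=9: a_9=3, p_9 = 3*137042 + 26999 = 438125, q_9 = 3*10243 + 2018 = 32747.
  i=10: a_10=1, p_10 = 1*438125 + 137042 = 575167, q_10 = 1*32747 + 10243 = 42990.
  i=11: a_11=1, p_11 = 1*575167 + 438125 = 1013292, q_11 = 1*42990 + 32747 = 75737.
  i=12: a_12=1, p_12 = 1*1013292 + 575167 = 1588459, q_12 = 1*75737 + 42990 = 118727.
  i=13: a_13=2, p_13 = 2*1588459 + 1013292 = 4190210, q_13 = 2*118727 + 75737 = 313191.
Check: 4190210^2 - 179*313191^2 = 17557859844100 - 17557859844099 = 1, so (x, y) = (4190210, 313191) solves the equation, and by the theorem it is the least positive solution.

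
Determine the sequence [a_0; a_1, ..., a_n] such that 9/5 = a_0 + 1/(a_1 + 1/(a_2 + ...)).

Run the Euclidean algorithm on 9 and 5; the successive quotients are the partial quotients a_0, a_1, ... (each step inverts the fractional part left over by the previous one):
  9 = 1*5 + 4, so a_0 = 1.
  5 = 1*4 + 1, so a_1 = 1.
  4 = 4*1 + 0, so a_2 = 4.
The remainder reaches 0 after 3 divisions, so the expansion has 3 partial quotients, read off in order.

[1; 1, 4]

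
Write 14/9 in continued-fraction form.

Run the Euclidean algorithm on 14 and 9; the successive quotients are the partial quotients a_0, a_1, ... (each step inverts the fractional part left over by the previous one):
  14 = 1*9 + 5, so a_0 = 1.
  9 = 1*5 + 4, so a_1 = 1.
  5 = 1*4 + 1, so a_2 = 1.
  4 = 4*1 + 0, so a_3 = 4.
The remainder reaches 0 after 4 divisions, so the expansion has 4 partial quotients, read off in order.

[1; 1, 1, 4]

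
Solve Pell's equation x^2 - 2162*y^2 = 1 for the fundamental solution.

First expand sqrt(2162) as a continued fraction. With x_i = (sqrt(2162) + m_i)/d_i and (m_0, d_0) = (0, 1): a_0 = floor(sqrt(2162)) = 46, since 46^2 = 2116 <= 2162 < 2209 = 47^2.
Iterate m_{i+1} = d_i*a_i - m_i, d_{i+1} = (2162 - m_{i+1}^2)/d_i, a_{i+1} = floor((a_0 + m_{i+1})/d_{i+1}):
  m_1 = 1*46 - 0 = 46, d_1 = (2162 - 46^2)/1 = 46/1 = 46, a_1 = floor((46 + 46)/46) = 2.
  m_2 = 46*2 - 46 = 46, d_2 = (2162 - 46^2)/46 = 46/46 = 1, a_2 = floor((46 + 46)/1) = 92.
  m_3 = 1*92 - 46 = 46, d_3 = (2162 - 46^2)/1 = 46/1 = 46: (m_3, d_3) = (m_1, d_1) = (46, 46), so from here the quotients repeat a_1, a_2; the period length is 2.
So sqrt(2162) = [46; (2, 92)] with period length k = 2.
k is even, so the fundamental solution of x^2 - 2162y^2 = 1 is (p_{k-1}, q_{k-1}) = (p_1, q_1); compute convergents through index 1.
Convergents (p_i = a_i*p_{i-1} + p_{i-2}, q_i = a_i*q_{i-1} + q_{i-2} with p_{-2}=0, p_{-1}=1, q_{-2}=1, q_{-1}=0):
  i=0: a_0=46, p_0 = 46*1 + 0 = 46, q_0 = 46*0 + 1 = 1.
  i=1: a_1=2, p_1 = 2*46 + 1 = 93, q_1 = 2*1 + 0 = 2.
Check: 93^2 - 2162*2^2 = 8649 - 8648 = 1, so (x, y) = (93, 2) solves the equation, and by the theorem it is the least positive solution.

(x, y) = (93, 2)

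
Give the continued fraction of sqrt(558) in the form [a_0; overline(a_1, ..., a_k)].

Write x_i = (sqrt(558) + m_i)/d_i with (m_0, d_0) = (0, 1). a_0 = floor(sqrt(558)) = 23, since 23^2 = 529 <= 558 < 576 = 24^2.
Iterate m_{i+1} = d_i*a_i - m_i, d_{i+1} = (558 - m_{i+1}^2)/d_i, a_{i+1} = floor((a_0 + m_{i+1})/d_{i+1}):
  m_1 = 1*23 - 0 = 23, d_1 = (558 - 23^2)/1 = 29/1 = 29, a_1 = floor((23 + 23)/29) = 1.
  m_2 = 29*1 - 23 = 6, d_2 = (558 - 6^2)/29 = 522/29 = 18, a_2 = floor((23 + 6)/18) = 1.
  m_3 = 18*1 - 6 = 12, d_3 = (558 - 12^2)/18 = 414/18 = 23, a_3 = floor((23 + 12)/23) = 1.
  m_4 = 23*1 - 12 = 11, d_4 = (558 - 11^2)/23 = 437/23 = 19, a_4 = floor((23 + 11)/19) = 1.
  m_5 = 19*1 - 11 = 8, d_5 = (558 - 8^2)/19 = 494/19 = 26, a_5 = floor((23 + 8)/26) = 1.
  m_6 = 26*1 - 8 = 18, d_6 = (558 - 18^2)/26 = 234/26 = 9, a_6 = floor((23 + 18)/9) = 4.
  m_7 = 9*4 - 18 = 18, d_7 = (558 - 18^2)/9 = 234/9 = 26, a_7 = floor((23 + 18)/26) = 1.
  m_8 = 26*1 - 18 = 8, d_8 = (558 - 8^2)/26 = 494/26 = 19, a_8 = floor((23 + 8)/19) = 1.
  m_9 = 19*1 - 8 = 11, d_9 = (558 - 11^2)/19 = 437/19 = 23, a_9 = floor((23 + 11)/23) = 1.
  m_10 = 23*1 - 11 = 12, d_10 = (558 - 12^2)/23 = 414/23 = 18, a_10 = floor((23 + 12)/18) = 1.
  m_11 = 18*1 - 12 = 6, d_11 = (558 - 6^2)/18 = 522/18 = 29, a_11 = floor((23 + 6)/29) = 1.
  m_12 = 29*1 - 6 = 23, d_12 = (558 - 23^2)/29 = 29/29 = 1, a_12 = floor((23 + 23)/1) = 46.
  m_13 = 1*46 - 23 = 23, d_13 = (558 - 23^2)/1 = 29/1 = 29: (m_13, d_13) = (m_1, d_1) = (23, 29), so from here the quotients repeat a_1, ..., a_12; the period length is 12.
Hence the expansion of sqrt(558) is a_0 = 23 followed by the repeating block 1, 1, 1, 1, 1, 4, 1, 1, 1, 1, 1, 46 (period 12).

[23; overline(1, 1, 1, 1, 1, 4, 1, 1, 1, 1, 1, 46)]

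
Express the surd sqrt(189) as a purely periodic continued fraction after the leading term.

[13; (1, 2, 1, 26)]

Write x_i = (sqrt(189) + m_i)/d_i with (m_0, d_0) = (0, 1). a_0 = floor(sqrt(189)) = 13, since 13^2 = 169 <= 189 < 196 = 14^2.
Iterate m_{i+1} = d_i*a_i - m_i, d_{i+1} = (189 - m_{i+1}^2)/d_i, a_{i+1} = floor((a_0 + m_{i+1})/d_{i+1}):
  m_1 = 1*13 - 0 = 13, d_1 = (189 - 13^2)/1 = 20/1 = 20, a_1 = floor((13 + 13)/20) = 1.
  m_2 = 20*1 - 13 = 7, d_2 = (189 - 7^2)/20 = 140/20 = 7, a_2 = floor((13 + 7)/7) = 2.
  m_3 = 7*2 - 7 = 7, d_3 = (189 - 7^2)/7 = 140/7 = 20, a_3 = floor((13 + 7)/20) = 1.
  m_4 = 20*1 - 7 = 13, d_4 = (189 - 13^2)/20 = 20/20 = 1, a_4 = floor((13 + 13)/1) = 26.
  m_5 = 1*26 - 13 = 13, d_5 = (189 - 13^2)/1 = 20/1 = 20: (m_5, d_5) = (m_1, d_1) = (13, 20), so from here the quotients repeat a_1, ..., a_4; the period length is 4.
Hence the expansion of sqrt(189) is a_0 = 13 followed by the repeating block 1, 2, 1, 26 (period 4).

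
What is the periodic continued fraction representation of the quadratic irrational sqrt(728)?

Write x_i = (sqrt(728) + m_i)/d_i with (m_0, d_0) = (0, 1). a_0 = floor(sqrt(728)) = 26, since 26^2 = 676 <= 728 < 729 = 27^2.
Iterate m_{i+1} = d_i*a_i - m_i, d_{i+1} = (728 - m_{i+1}^2)/d_i, a_{i+1} = floor((a_0 + m_{i+1})/d_{i+1}):
  m_1 = 1*26 - 0 = 26, d_1 = (728 - 26^2)/1 = 52/1 = 52, a_1 = floor((26 + 26)/52) = 1.
  m_2 = 52*1 - 26 = 26, d_2 = (728 - 26^2)/52 = 52/52 = 1, a_2 = floor((26 + 26)/1) = 52.
  m_3 = 1*52 - 26 = 26, d_3 = (728 - 26^2)/1 = 52/1 = 52: (m_3, d_3) = (m_1, d_1) = (26, 52), so from here the quotients repeat a_1, a_2; the period length is 2.
Hence the expansion of sqrt(728) is a_0 = 26 followed by the repeating block 1, 52 (period 2).

[26; (1, 52)]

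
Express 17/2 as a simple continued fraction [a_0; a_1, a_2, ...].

[8; 2]

Run the Euclidean algorithm on 17 and 2; the successive quotients are the partial quotients a_0, a_1, ... (each step inverts the fractional part left over by the previous one):
  17 = 8*2 + 1, so a_0 = 8.
  2 = 2*1 + 0, so a_1 = 2.
The remainder reaches 0 after 2 divisions, so the expansion has 2 partial quotients, read off in order.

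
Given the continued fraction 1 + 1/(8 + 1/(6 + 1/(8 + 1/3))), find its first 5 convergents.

Using the convergent recurrence p_i = a_i*p_{i-1} + p_{i-2}, q_i = a_i*q_{i-1} + q_{i-2} with p_{-2}=0, p_{-1}=1, q_{-2}=1, q_{-1}=0:
  i=0: a_0=1, p_0 = 1*1 + 0 = 1, q_0 = 1*0 + 1 = 1.
  i=1: a_1=8, p_1 = 8*1 + 1 = 9, q_1 = 8*1 + 0 = 8.
  i=2: a_2=6, p_2 = 6*9 + 1 = 55, q_2 = 6*8 + 1 = 49.
  i=3: a_3=8, p_3 = 8*55 + 9 = 449, q_3 = 8*49 + 8 = 400.
  i=4: a_4=3, p_4 = 3*449 + 55 = 1402, q_4 = 3*400 + 49 = 1249.

1/1, 9/8, 55/49, 449/400, 1402/1249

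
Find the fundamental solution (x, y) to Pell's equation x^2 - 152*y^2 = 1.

(x, y) = (37, 3)

First expand sqrt(152) as a continued fraction. With x_i = (sqrt(152) + m_i)/d_i and (m_0, d_0) = (0, 1): a_0 = floor(sqrt(152)) = 12, since 12^2 = 144 <= 152 < 169 = 13^2.
Iterate m_{i+1} = d_i*a_i - m_i, d_{i+1} = (152 - m_{i+1}^2)/d_i, a_{i+1} = floor((a_0 + m_{i+1})/d_{i+1}):
  m_1 = 1*12 - 0 = 12, d_1 = (152 - 12^2)/1 = 8/1 = 8, a_1 = floor((12 + 12)/8) = 3.
  m_2 = 8*3 - 12 = 12, d_2 = (152 - 12^2)/8 = 8/8 = 1, a_2 = floor((12 + 12)/1) = 24.
  m_3 = 1*24 - 12 = 12, d_3 = (152 - 12^2)/1 = 8/1 = 8: (m_3, d_3) = (m_1, d_1) = (12, 8), so from here the quotients repeat a_1, a_2; the period length is 2.
So sqrt(152) = [12; (3, 24)] with period length k = 2.
k is even, so the fundamental solution of x^2 - 152y^2 = 1 is (p_{k-1}, q_{k-1}) = (p_1, q_1); compute convergents through index 1.
Convergents (p_i = a_i*p_{i-1} + p_{i-2}, q_i = a_i*q_{i-1} + q_{i-2} with p_{-2}=0, p_{-1}=1, q_{-2}=1, q_{-1}=0):
  i=0: a_0=12, p_0 = 12*1 + 0 = 12, q_0 = 12*0 + 1 = 1.
  i=1: a_1=3, p_1 = 3*12 + 1 = 37, q_1 = 3*1 + 0 = 3.
Check: 37^2 - 152*3^2 = 1369 - 1368 = 1, so (x, y) = (37, 3) solves the equation, and by the theorem it is the least positive solution.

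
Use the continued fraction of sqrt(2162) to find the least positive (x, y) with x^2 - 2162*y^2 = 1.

(x, y) = (93, 2)

First expand sqrt(2162) as a continued fraction. With x_i = (sqrt(2162) + m_i)/d_i and (m_0, d_0) = (0, 1): a_0 = floor(sqrt(2162)) = 46, since 46^2 = 2116 <= 2162 < 2209 = 47^2.
Iterate m_{i+1} = d_i*a_i - m_i, d_{i+1} = (2162 - m_{i+1}^2)/d_i, a_{i+1} = floor((a_0 + m_{i+1})/d_{i+1}):
  m_1 = 1*46 - 0 = 46, d_1 = (2162 - 46^2)/1 = 46/1 = 46, a_1 = floor((46 + 46)/46) = 2.
  m_2 = 46*2 - 46 = 46, d_2 = (2162 - 46^2)/46 = 46/46 = 1, a_2 = floor((46 + 46)/1) = 92.
  m_3 = 1*92 - 46 = 46, d_3 = (2162 - 46^2)/1 = 46/1 = 46: (m_3, d_3) = (m_1, d_1) = (46, 46), so from here the quotients repeat a_1, a_2; the period length is 2.
So sqrt(2162) = [46; (2, 92)] with period length k = 2.
k is even, so the fundamental solution of x^2 - 2162y^2 = 1 is (p_{k-1}, q_{k-1}) = (p_1, q_1); compute convergents through index 1.
Convergents (p_i = a_i*p_{i-1} + p_{i-2}, q_i = a_i*q_{i-1} + q_{i-2} with p_{-2}=0, p_{-1}=1, q_{-2}=1, q_{-1}=0):
  i=0: a_0=46, p_0 = 46*1 + 0 = 46, q_0 = 46*0 + 1 = 1.
  i=1: a_1=2, p_1 = 2*46 + 1 = 93, q_1 = 2*1 + 0 = 2.
Check: 93^2 - 2162*2^2 = 8649 - 8648 = 1, so (x, y) = (93, 2) solves the equation, and by the theorem it is the least positive solution.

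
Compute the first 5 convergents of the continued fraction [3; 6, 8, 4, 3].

3/1, 19/6, 155/49, 639/202, 2072/655

Using the convergent recurrence p_i = a_i*p_{i-1} + p_{i-2}, q_i = a_i*q_{i-1} + q_{i-2} with p_{-2}=0, p_{-1}=1, q_{-2}=1, q_{-1}=0:
  i=0: a_0=3, p_0 = 3*1 + 0 = 3, q_0 = 3*0 + 1 = 1.
  i=1: a_1=6, p_1 = 6*3 + 1 = 19, q_1 = 6*1 + 0 = 6.
  i=2: a_2=8, p_2 = 8*19 + 3 = 155, q_2 = 8*6 + 1 = 49.
  i=3: a_3=4, p_3 = 4*155 + 19 = 639, q_3 = 4*49 + 6 = 202.
  i=4: a_4=3, p_4 = 3*639 + 155 = 2072, q_4 = 3*202 + 49 = 655.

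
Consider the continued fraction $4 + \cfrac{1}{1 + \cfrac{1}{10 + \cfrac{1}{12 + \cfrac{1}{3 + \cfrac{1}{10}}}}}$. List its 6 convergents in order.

Using the convergent recurrence p_i = a_i*p_{i-1} + p_{i-2}, q_i = a_i*q_{i-1} + q_{i-2} with p_{-2}=0, p_{-1}=1, q_{-2}=1, q_{-1}=0:
  i=0: a_0=4, p_0 = 4*1 + 0 = 4, q_0 = 4*0 + 1 = 1.
  i=1: a_1=1, p_1 = 1*4 + 1 = 5, q_1 = 1*1 + 0 = 1.
  i=2: a_2=10, p_2 = 10*5 + 4 = 54, q_2 = 10*1 + 1 = 11.
  i=3: a_3=12, p_3 = 12*54 + 5 = 653, q_3 = 12*11 + 1 = 133.
  i=4: a_4=3, p_4 = 3*653 + 54 = 2013, q_4 = 3*133 + 11 = 410.
  i=5: a_5=10, p_5 = 10*2013 + 653 = 20783, q_5 = 10*410 + 133 = 4233.

4/1, 5/1, 54/11, 653/133, 2013/410, 20783/4233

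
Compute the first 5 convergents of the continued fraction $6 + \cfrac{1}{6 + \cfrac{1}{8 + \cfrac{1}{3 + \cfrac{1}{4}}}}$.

Using the convergent recurrence p_i = a_i*p_{i-1} + p_{i-2}, q_i = a_i*q_{i-1} + q_{i-2} with p_{-2}=0, p_{-1}=1, q_{-2}=1, q_{-1}=0:
  i=0: a_0=6, p_0 = 6*1 + 0 = 6, q_0 = 6*0 + 1 = 1.
  i=1: a_1=6, p_1 = 6*6 + 1 = 37, q_1 = 6*1 + 0 = 6.
  i=2: a_2=8, p_2 = 8*37 + 6 = 302, q_2 = 8*6 + 1 = 49.
  i=3: a_3=3, p_3 = 3*302 + 37 = 943, q_3 = 3*49 + 6 = 153.
  i=4: a_4=4, p_4 = 4*943 + 302 = 4074, q_4 = 4*153 + 49 = 661.

6/1, 37/6, 302/49, 943/153, 4074/661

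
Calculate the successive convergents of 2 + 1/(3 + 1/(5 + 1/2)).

2/1, 7/3, 37/16, 81/35

Using the convergent recurrence p_i = a_i*p_{i-1} + p_{i-2}, q_i = a_i*q_{i-1} + q_{i-2} with p_{-2}=0, p_{-1}=1, q_{-2}=1, q_{-1}=0:
  i=0: a_0=2, p_0 = 2*1 + 0 = 2, q_0 = 2*0 + 1 = 1.
  i=1: a_1=3, p_1 = 3*2 + 1 = 7, q_1 = 3*1 + 0 = 3.
  i=2: a_2=5, p_2 = 5*7 + 2 = 37, q_2 = 5*3 + 1 = 16.
  i=3: a_3=2, p_3 = 2*37 + 7 = 81, q_3 = 2*16 + 3 = 35.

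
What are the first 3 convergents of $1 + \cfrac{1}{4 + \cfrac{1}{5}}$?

1/1, 5/4, 26/21

Using the convergent recurrence p_i = a_i*p_{i-1} + p_{i-2}, q_i = a_i*q_{i-1} + q_{i-2} with p_{-2}=0, p_{-1}=1, q_{-2}=1, q_{-1}=0:
  i=0: a_0=1, p_0 = 1*1 + 0 = 1, q_0 = 1*0 + 1 = 1.
  i=1: a_1=4, p_1 = 4*1 + 1 = 5, q_1 = 4*1 + 0 = 4.
  i=2: a_2=5, p_2 = 5*5 + 1 = 26, q_2 = 5*4 + 1 = 21.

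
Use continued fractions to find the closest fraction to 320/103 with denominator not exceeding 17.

Expand x = 320/103 as a continued fraction with the Euclidean algorithm:
  320 = 3*103 + 11, so a_0 = 3.
  103 = 9*11 + 4, so a_1 = 9.
  11 = 2*4 + 3, so a_2 = 2.
  4 = 1*3 + 1, so a_3 = 1.
  3 = 3*1 + 0, so a_4 = 3.
so x = [3; 9, 2, 1, 3].
Convergents (p_i = a_i*p_{i-1} + p_{i-2}, q_i = a_i*q_{i-1} + q_{i-2} with p_{-2}=0, p_{-1}=1, q_{-2}=1, q_{-1}=0), until the denominator exceeds 17:
  i=0: a_0=3, p_0 = 3*1 + 0 = 3, q_0 = 3*0 + 1 = 1.
  i=1: a_1=9, p_1 = 9*3 + 1 = 28, q_1 = 9*1 + 0 = 9.
  i=2: a_2=2, p_2 = 2*28 + 3 = 59, q_2 = 2*9 + 1 = 19.
q_2 = 19 > 17, so the last convergent with denominator <= 17 is p_1/q_1 = 28/9.
The closest fraction with denominator <= 17 is either p_1/q_1 or the intermediate fraction (k*p_1 + p_0)/(k*q_1 + q_0) with the largest k >= 1 whose denominator stays <= 17; these approach x as k grows, and every other convergent or intermediate fraction in range is farther away.
Largest k: floor((17 - q_0)/q_1) = floor((17 - 1)/9) = 1.
That gives (1*28 + 3)/(1*9 + 1) = 31/10.
Compare the errors: |x - 28/9| = |320*9 - 28*103|/(103*9) = 4/927, and |x - 31/10| = |320*10 - 31*103|/(103*10) = 7/1030.
Cross-multiplying, 4*1030 = 4120 < 6489 = 7*927, so 4/927 is smaller: the convergent 28/9 is closer to x than 31/10.

28/9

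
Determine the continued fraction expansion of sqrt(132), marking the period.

Write x_i = (sqrt(132) + m_i)/d_i with (m_0, d_0) = (0, 1). a_0 = floor(sqrt(132)) = 11, since 11^2 = 121 <= 132 < 144 = 12^2.
Iterate m_{i+1} = d_i*a_i - m_i, d_{i+1} = (132 - m_{i+1}^2)/d_i, a_{i+1} = floor((a_0 + m_{i+1})/d_{i+1}):
  m_1 = 1*11 - 0 = 11, d_1 = (132 - 11^2)/1 = 11/1 = 11, a_1 = floor((11 + 11)/11) = 2.
  m_2 = 11*2 - 11 = 11, d_2 = (132 - 11^2)/11 = 11/11 = 1, a_2 = floor((11 + 11)/1) = 22.
  m_3 = 1*22 - 11 = 11, d_3 = (132 - 11^2)/1 = 11/1 = 11: (m_3, d_3) = (m_1, d_1) = (11, 11), so from here the quotients repeat a_1, a_2; the period length is 2.
Hence the expansion of sqrt(132) is a_0 = 11 followed by the repeating block 2, 22 (period 2).

[11; (2, 22)]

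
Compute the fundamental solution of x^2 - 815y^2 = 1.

(x, y) = (156644, 5487)

First expand sqrt(815) as a continued fraction. With x_i = (sqrt(815) + m_i)/d_i and (m_0, d_0) = (0, 1): a_0 = floor(sqrt(815)) = 28, since 28^2 = 784 <= 815 < 841 = 29^2.
Iterate m_{i+1} = d_i*a_i - m_i, d_{i+1} = (815 - m_{i+1}^2)/d_i, a_{i+1} = floor((a_0 + m_{i+1})/d_{i+1}):
  m_1 = 1*28 - 0 = 28, d_1 = (815 - 28^2)/1 = 31/1 = 31, a_1 = floor((28 + 28)/31) = 1.
  m_2 = 31*1 - 28 = 3, d_2 = (815 - 3^2)/31 = 806/31 = 26, a_2 = floor((28 + 3)/26) = 1.
  m_3 = 26*1 - 3 = 23, d_3 = (815 - 23^2)/26 = 286/26 = 11, a_3 = floor((28 + 23)/11) = 4.
  m_4 = 11*4 - 23 = 21, d_4 = (815 - 21^2)/11 = 374/11 = 34, a_4 = floor((28 + 21)/34) = 1.
  m_5 = 34*1 - 21 = 13, d_5 = (815 - 13^2)/34 = 646/34 = 19, a_5 = floor((28 + 13)/19) = 2.
  m_6 = 19*2 - 13 = 25, d_6 = (815 - 25^2)/19 = 190/19 = 10, a_6 = floor((28 + 25)/10) = 5.
  m_7 = 10*5 - 25 = 25, d_7 = (815 - 25^2)/10 = 190/10 = 19, a_7 = floor((28 + 25)/19) = 2.
  m_8 = 19*2 - 25 = 13, d_8 = (815 - 13^2)/19 = 646/19 = 34, a_8 = floor((28 + 13)/34) = 1.
  m_9 = 34*1 - 13 = 21, d_9 = (815 - 21^2)/34 = 374/34 = 11, a_9 = floor((28 + 21)/11) = 4.
  m_10 = 11*4 - 21 = 23, d_10 = (815 - 23^2)/11 = 286/11 = 26, a_10 = floor((28 + 23)/26) = 1.
  m_11 = 26*1 - 23 = 3, d_11 = (815 - 3^2)/26 = 806/26 = 31, a_11 = floor((28 + 3)/31) = 1.
  m_12 = 31*1 - 3 = 28, d_12 = (815 - 28^2)/31 = 31/31 = 1, a_12 = floor((28 + 28)/1) = 56.
  m_13 = 1*56 - 28 = 28, d_13 = (815 - 28^2)/1 = 31/1 = 31: (m_13, d_13) = (m_1, d_1) = (28, 31), so from here the quotients repeat a_1, ..., a_12; the period length is 12.
So sqrt(815) = [28; (1, 1, 4, 1, 2, 5, 2, 1, 4, 1, 1, 56)] with period length k = 12.
k is even, so the fundamental solution of x^2 - 815y^2 = 1 is (p_{k-1}, q_{k-1}) = (p_11, q_11); compute convergents through index 11.
Convergents (p_i = a_i*p_{i-1} + p_{i-2}, q_i = a_i*q_{i-1} + q_{i-2} with p_{-2}=0, p_{-1}=1, q_{-2}=1, q_{-1}=0):
  i=0: a_0=28, p_0 = 28*1 + 0 = 28, q_0 = 28*0 + 1 = 1.
  i=1: a_1=1, p_1 = 1*28 + 1 = 29, q_1 = 1*1 + 0 = 1.
  i=2: a_2=1, p_2 = 1*29 + 28 = 57, q_2 = 1*1 + 1 = 2.
  i=3: a_3=4, p_3 = 4*57 + 29 = 257, q_3 = 4*2 + 1 = 9.
  i=4: a_4=1, p_4 = 1*257 + 57 = 314, q_4 = 1*9 + 2 = 11.
  i=5: a_5=2, p_5 = 2*314 + 257 = 885, q_5 = 2*11 + 9 = 31.
  i=6: a_6=5, p_6 = 5*885 + 314 = 4739, q_6 = 5*31 + 11 = 166.
  i=7: a_7=2, p_7 = 2*4739 + 885 = 10363, q_7 = 2*166 + 31 = 363.
  i=8: a_8=1, p_8 = 1*10363 + 4739 = 15102, q_8 = 1*363 + 166 = 529.
  i=9: a_9=4, p_9 = 4*15102 + 10363 = 70771, q_9 = 4*529 + 363 = 2479.
  i=10: a_10=1, p_10 = 1*70771 + 15102 = 85873, q_10 = 1*2479 + 529 = 3008.
  i=11: a_11=1, p_11 = 1*85873 + 70771 = 156644, q_11 = 1*3008 + 2479 = 5487.
Check: 156644^2 - 815*5487^2 = 24537342736 - 24537342735 = 1, so (x, y) = (156644, 5487) solves the equation, and by the theorem it is the least positive solution.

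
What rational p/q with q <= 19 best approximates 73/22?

Expand x = 73/22 as a continued fraction with the Euclidean algorithm:
  73 = 3*22 + 7, so a_0 = 3.
  22 = 3*7 + 1, so a_1 = 3.
  7 = 7*1 + 0, so a_2 = 7.
so x = [3; 3, 7].
Convergents (p_i = a_i*p_{i-1} + p_{i-2}, q_i = a_i*q_{i-1} + q_{i-2} with p_{-2}=0, p_{-1}=1, q_{-2}=1, q_{-1}=0), until the denominator exceeds 19:
  i=0: a_0=3, p_0 = 3*1 + 0 = 3, q_0 = 3*0 + 1 = 1.
  i=1: a_1=3, p_1 = 3*3 + 1 = 10, q_1 = 3*1 + 0 = 3.
  i=2: a_2=7, p_2 = 7*10 + 3 = 73, q_2 = 7*3 + 1 = 22.
q_2 = 22 > 19, so the last convergent with denominator <= 19 is p_1/q_1 = 10/3.
The closest fraction with denominator <= 19 is either p_1/q_1 or the intermediate fraction (k*p_1 + p_0)/(k*q_1 + q_0) with the largest k >= 1 whose denominator stays <= 19; these approach x as k grows, and every other convergent or intermediate fraction in range is farther away.
Largest k: floor((19 - q_0)/q_1) = floor((19 - 1)/3) = 6.
That gives (6*10 + 3)/(6*3 + 1) = 63/19.
Compare the errors: |x - 10/3| = |73*3 - 10*22|/(22*3) = 1/66, and |x - 63/19| = |73*19 - 63*22|/(22*19) = 1/418.
Cross-multiplying, 1*66 = 66 < 418 = 1*418, so 1/418 is smaller: the intermediate fraction 63/19 is closer to x than 10/3.

63/19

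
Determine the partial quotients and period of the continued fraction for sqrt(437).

[20; (1, 9, 2, 9, 1, 40)]

Write x_i = (sqrt(437) + m_i)/d_i with (m_0, d_0) = (0, 1). a_0 = floor(sqrt(437)) = 20, since 20^2 = 400 <= 437 < 441 = 21^2.
Iterate m_{i+1} = d_i*a_i - m_i, d_{i+1} = (437 - m_{i+1}^2)/d_i, a_{i+1} = floor((a_0 + m_{i+1})/d_{i+1}):
  m_1 = 1*20 - 0 = 20, d_1 = (437 - 20^2)/1 = 37/1 = 37, a_1 = floor((20 + 20)/37) = 1.
  m_2 = 37*1 - 20 = 17, d_2 = (437 - 17^2)/37 = 148/37 = 4, a_2 = floor((20 + 17)/4) = 9.
  m_3 = 4*9 - 17 = 19, d_3 = (437 - 19^2)/4 = 76/4 = 19, a_3 = floor((20 + 19)/19) = 2.
  m_4 = 19*2 - 19 = 19, d_4 = (437 - 19^2)/19 = 76/19 = 4, a_4 = floor((20 + 19)/4) = 9.
  m_5 = 4*9 - 19 = 17, d_5 = (437 - 17^2)/4 = 148/4 = 37, a_5 = floor((20 + 17)/37) = 1.
  m_6 = 37*1 - 17 = 20, d_6 = (437 - 20^2)/37 = 37/37 = 1, a_6 = floor((20 + 20)/1) = 40.
  m_7 = 1*40 - 20 = 20, d_7 = (437 - 20^2)/1 = 37/1 = 37: (m_7, d_7) = (m_1, d_1) = (20, 37), so from here the quotients repeat a_1, ..., a_6; the period length is 6.
Hence the expansion of sqrt(437) is a_0 = 20 followed by the repeating block 1, 9, 2, 9, 1, 40 (period 6).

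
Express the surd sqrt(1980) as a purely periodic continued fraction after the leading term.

[44; (2, 88)]

Write x_i = (sqrt(1980) + m_i)/d_i with (m_0, d_0) = (0, 1). a_0 = floor(sqrt(1980)) = 44, since 44^2 = 1936 <= 1980 < 2025 = 45^2.
Iterate m_{i+1} = d_i*a_i - m_i, d_{i+1} = (1980 - m_{i+1}^2)/d_i, a_{i+1} = floor((a_0 + m_{i+1})/d_{i+1}):
  m_1 = 1*44 - 0 = 44, d_1 = (1980 - 44^2)/1 = 44/1 = 44, a_1 = floor((44 + 44)/44) = 2.
  m_2 = 44*2 - 44 = 44, d_2 = (1980 - 44^2)/44 = 44/44 = 1, a_2 = floor((44 + 44)/1) = 88.
  m_3 = 1*88 - 44 = 44, d_3 = (1980 - 44^2)/1 = 44/1 = 44: (m_3, d_3) = (m_1, d_1) = (44, 44), so from here the quotients repeat a_1, a_2; the period length is 2.
Hence the expansion of sqrt(1980) is a_0 = 44 followed by the repeating block 2, 88 (period 2).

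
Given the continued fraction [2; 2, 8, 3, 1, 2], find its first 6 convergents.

Using the convergent recurrence p_i = a_i*p_{i-1} + p_{i-2}, q_i = a_i*q_{i-1} + q_{i-2} with p_{-2}=0, p_{-1}=1, q_{-2}=1, q_{-1}=0:
  i=0: a_0=2, p_0 = 2*1 + 0 = 2, q_0 = 2*0 + 1 = 1.
  i=1: a_1=2, p_1 = 2*2 + 1 = 5, q_1 = 2*1 + 0 = 2.
  i=2: a_2=8, p_2 = 8*5 + 2 = 42, q_2 = 8*2 + 1 = 17.
  i=3: a_3=3, p_3 = 3*42 + 5 = 131, q_3 = 3*17 + 2 = 53.
  i=4: a_4=1, p_4 = 1*131 + 42 = 173, q_4 = 1*53 + 17 = 70.
  i=5: a_5=2, p_5 = 2*173 + 131 = 477, q_5 = 2*70 + 53 = 193.

2/1, 5/2, 42/17, 131/53, 173/70, 477/193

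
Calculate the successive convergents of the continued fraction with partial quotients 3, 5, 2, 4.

Using the convergent recurrence p_i = a_i*p_{i-1} + p_{i-2}, q_i = a_i*q_{i-1} + q_{i-2} with p_{-2}=0, p_{-1}=1, q_{-2}=1, q_{-1}=0:
  i=0: a_0=3, p_0 = 3*1 + 0 = 3, q_0 = 3*0 + 1 = 1.
  i=1: a_1=5, p_1 = 5*3 + 1 = 16, q_1 = 5*1 + 0 = 5.
  i=2: a_2=2, p_2 = 2*16 + 3 = 35, q_2 = 2*5 + 1 = 11.
  i=3: a_3=4, p_3 = 4*35 + 16 = 156, q_3 = 4*11 + 5 = 49.

3/1, 16/5, 35/11, 156/49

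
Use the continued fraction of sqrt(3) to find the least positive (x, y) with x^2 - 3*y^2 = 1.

First expand sqrt(3) as a continued fraction. With x_i = (sqrt(3) + m_i)/d_i and (m_0, d_0) = (0, 1): a_0 = floor(sqrt(3)) = 1, since 1^2 = 1 <= 3 < 4 = 2^2.
Iterate m_{i+1} = d_i*a_i - m_i, d_{i+1} = (3 - m_{i+1}^2)/d_i, a_{i+1} = floor((a_0 + m_{i+1})/d_{i+1}):
  m_1 = 1*1 - 0 = 1, d_1 = (3 - 1^2)/1 = 2/1 = 2, a_1 = floor((1 + 1)/2) = 1.
  m_2 = 2*1 - 1 = 1, d_2 = (3 - 1^2)/2 = 2/2 = 1, a_2 = floor((1 + 1)/1) = 2.
  m_3 = 1*2 - 1 = 1, d_3 = (3 - 1^2)/1 = 2/1 = 2: (m_3, d_3) = (m_1, d_1) = (1, 2), so from here the quotients repeat a_1, a_2; the period length is 2.
So sqrt(3) = [1; (1, 2)] with period length k = 2.
k is even, so the fundamental solution of x^2 - 3y^2 = 1 is (p_{k-1}, q_{k-1}) = (p_1, q_1); compute convergents through index 1.
Convergents (p_i = a_i*p_{i-1} + p_{i-2}, q_i = a_i*q_{i-1} + q_{i-2} with p_{-2}=0, p_{-1}=1, q_{-2}=1, q_{-1}=0):
  i=0: a_0=1, p_0 = 1*1 + 0 = 1, q_0 = 1*0 + 1 = 1.
  i=1: a_1=1, p_1 = 1*1 + 1 = 2, q_1 = 1*1 + 0 = 1.
Check: 2^2 - 3*1^2 = 4 - 3 = 1, so (x, y) = (2, 1) solves the equation, and by the theorem it is the least positive solution.

(x, y) = (2, 1)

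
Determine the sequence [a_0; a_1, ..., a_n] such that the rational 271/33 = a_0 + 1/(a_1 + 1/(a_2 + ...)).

[8; 4, 1, 2, 2]

Run the Euclidean algorithm on 271 and 33; the successive quotients are the partial quotients a_0, a_1, ... (each step inverts the fractional part left over by the previous one):
  271 = 8*33 + 7, so a_0 = 8.
  33 = 4*7 + 5, so a_1 = 4.
  7 = 1*5 + 2, so a_2 = 1.
  5 = 2*2 + 1, so a_3 = 2.
  2 = 2*1 + 0, so a_4 = 2.
The remainder reaches 0 after 5 divisions, so the expansion has 5 partial quotients, read off in order.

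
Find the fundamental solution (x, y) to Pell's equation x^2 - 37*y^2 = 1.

First expand sqrt(37) as a continued fraction. With x_i = (sqrt(37) + m_i)/d_i and (m_0, d_0) = (0, 1): a_0 = floor(sqrt(37)) = 6, since 6^2 = 36 <= 37 < 49 = 7^2.
Iterate m_{i+1} = d_i*a_i - m_i, d_{i+1} = (37 - m_{i+1}^2)/d_i, a_{i+1} = floor((a_0 + m_{i+1})/d_{i+1}):
  m_1 = 1*6 - 0 = 6, d_1 = (37 - 6^2)/1 = 1/1 = 1, a_1 = floor((6 + 6)/1) = 12.
  m_2 = 1*12 - 6 = 6, d_2 = (37 - 6^2)/1 = 1/1 = 1: (m_2, d_2) = (m_1, d_1) = (6, 1), so from here the quotient a_1 repeats; the period length is 1.
So sqrt(37) = [6; (12)] with period length k = 1.
k is odd, so (p_{k-1}, q_{k-1}) only solves x^2 - 37y^2 = -1 and the fundamental solution of x^2 - 37y^2 = 1 is (p_{2k-1}, q_{2k-1}) = (p_1, q_1); compute convergents through index 1, running through the period twice.
Convergents (p_i = a_i*p_{i-1} + p_{i-2}, q_i = a_i*q_{i-1} + q_{i-2} with p_{-2}=0, p_{-1}=1, q_{-2}=1, q_{-1}=0):
  i=0: a_0=6, p_0 = 6*1 + 0 = 6, q_0 = 6*0 + 1 = 1.
  i=1: a_1=12, p_1 = 12*6 + 1 = 73, q_1 = 12*1 + 0 = 12.
Indeed p_0^2 - 37*q_0^2 = 36 - 37 = -1, not +1.
Check: 73^2 - 37*12^2 = 5329 - 5328 = 1, so (x, y) = (73, 12) solves the equation, and by the theorem it is the least positive solution.

(x, y) = (73, 12)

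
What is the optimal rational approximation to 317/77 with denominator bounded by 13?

37/9

Expand x = 317/77 as a continued fraction with the Euclidean algorithm:
  317 = 4*77 + 9, so a_0 = 4.
  77 = 8*9 + 5, so a_1 = 8.
  9 = 1*5 + 4, so a_2 = 1.
  5 = 1*4 + 1, so a_3 = 1.
  4 = 4*1 + 0, so a_4 = 4.
so x = [4; 8, 1, 1, 4].
Convergents (p_i = a_i*p_{i-1} + p_{i-2}, q_i = a_i*q_{i-1} + q_{i-2} with p_{-2}=0, p_{-1}=1, q_{-2}=1, q_{-1}=0), until the denominator exceeds 13:
  i=0: a_0=4, p_0 = 4*1 + 0 = 4, q_0 = 4*0 + 1 = 1.
  i=1: a_1=8, p_1 = 8*4 + 1 = 33, q_1 = 8*1 + 0 = 8.
  i=2: a_2=1, p_2 = 1*33 + 4 = 37, q_2 = 1*8 + 1 = 9.
  i=3: a_3=1, p_3 = 1*37 + 33 = 70, q_3 = 1*9 + 8 = 17.
q_3 = 17 > 13, so the last convergent with denominator <= 13 is p_2/q_2 = 37/9.
The closest fraction with denominator <= 13 is either p_2/q_2 or the intermediate fraction (k*p_2 + p_1)/(k*q_2 + q_1) with the largest k >= 1 whose denominator stays <= 13; these approach x as k grows, and every other convergent or intermediate fraction in range is farther away.
Largest k: floor((13 - q_1)/q_2) = floor((13 - 8)/9) = 0.
Since k = 0, no intermediate fraction beyond p_2/q_2 has denominator <= 13, so the convergent 37/9 is the closest (its error is |317*9 - 37*77|/(77*9) = 4/693).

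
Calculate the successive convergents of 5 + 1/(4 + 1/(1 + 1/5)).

5/1, 21/4, 26/5, 151/29

Using the convergent recurrence p_i = a_i*p_{i-1} + p_{i-2}, q_i = a_i*q_{i-1} + q_{i-2} with p_{-2}=0, p_{-1}=1, q_{-2}=1, q_{-1}=0:
  i=0: a_0=5, p_0 = 5*1 + 0 = 5, q_0 = 5*0 + 1 = 1.
  i=1: a_1=4, p_1 = 4*5 + 1 = 21, q_1 = 4*1 + 0 = 4.
  i=2: a_2=1, p_2 = 1*21 + 5 = 26, q_2 = 1*4 + 1 = 5.
  i=3: a_3=5, p_3 = 5*26 + 21 = 151, q_3 = 5*5 + 4 = 29.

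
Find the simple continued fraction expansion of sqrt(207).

[14; (2, 1, 1, 2, 1, 1, 2, 28)]

Write x_i = (sqrt(207) + m_i)/d_i with (m_0, d_0) = (0, 1). a_0 = floor(sqrt(207)) = 14, since 14^2 = 196 <= 207 < 225 = 15^2.
Iterate m_{i+1} = d_i*a_i - m_i, d_{i+1} = (207 - m_{i+1}^2)/d_i, a_{i+1} = floor((a_0 + m_{i+1})/d_{i+1}):
  m_1 = 1*14 - 0 = 14, d_1 = (207 - 14^2)/1 = 11/1 = 11, a_1 = floor((14 + 14)/11) = 2.
  m_2 = 11*2 - 14 = 8, d_2 = (207 - 8^2)/11 = 143/11 = 13, a_2 = floor((14 + 8)/13) = 1.
  m_3 = 13*1 - 8 = 5, d_3 = (207 - 5^2)/13 = 182/13 = 14, a_3 = floor((14 + 5)/14) = 1.
  m_4 = 14*1 - 5 = 9, d_4 = (207 - 9^2)/14 = 126/14 = 9, a_4 = floor((14 + 9)/9) = 2.
  m_5 = 9*2 - 9 = 9, d_5 = (207 - 9^2)/9 = 126/9 = 14, a_5 = floor((14 + 9)/14) = 1.
  m_6 = 14*1 - 9 = 5, d_6 = (207 - 5^2)/14 = 182/14 = 13, a_6 = floor((14 + 5)/13) = 1.
  m_7 = 13*1 - 5 = 8, d_7 = (207 - 8^2)/13 = 143/13 = 11, a_7 = floor((14 + 8)/11) = 2.
  m_8 = 11*2 - 8 = 14, d_8 = (207 - 14^2)/11 = 11/11 = 1, a_8 = floor((14 + 14)/1) = 28.
  m_9 = 1*28 - 14 = 14, d_9 = (207 - 14^2)/1 = 11/1 = 11: (m_9, d_9) = (m_1, d_1) = (14, 11), so from here the quotients repeat a_1, ..., a_8; the period length is 8.
Hence the expansion of sqrt(207) is a_0 = 14 followed by the repeating block 2, 1, 1, 2, 1, 1, 2, 28 (period 8).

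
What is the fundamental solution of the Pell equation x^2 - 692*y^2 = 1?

(x, y) = (2499849, 95030)

First expand sqrt(692) as a continued fraction. With x_i = (sqrt(692) + m_i)/d_i and (m_0, d_0) = (0, 1): a_0 = floor(sqrt(692)) = 26, since 26^2 = 676 <= 692 < 729 = 27^2.
Iterate m_{i+1} = d_i*a_i - m_i, d_{i+1} = (692 - m_{i+1}^2)/d_i, a_{i+1} = floor((a_0 + m_{i+1})/d_{i+1}):
  m_1 = 1*26 - 0 = 26, d_1 = (692 - 26^2)/1 = 16/1 = 16, a_1 = floor((26 + 26)/16) = 3.
  m_2 = 16*3 - 26 = 22, d_2 = (692 - 22^2)/16 = 208/16 = 13, a_2 = floor((26 + 22)/13) = 3.
  m_3 = 13*3 - 22 = 17, d_3 = (692 - 17^2)/13 = 403/13 = 31, a_3 = floor((26 + 17)/31) = 1.
  m_4 = 31*1 - 17 = 14, d_4 = (692 - 14^2)/31 = 496/31 = 16, a_4 = floor((26 + 14)/16) = 2.
  m_5 = 16*2 - 14 = 18, d_5 = (692 - 18^2)/16 = 368/16 = 23, a_5 = floor((26 + 18)/23) = 1.
  m_6 = 23*1 - 18 = 5, d_6 = (692 - 5^2)/23 = 667/23 = 29, a_6 = floor((26 + 5)/29) = 1.
  m_7 = 29*1 - 5 = 24, d_7 = (692 - 24^2)/29 = 116/29 = 4, a_7 = floor((26 + 24)/4) = 12.
  m_8 = 4*12 - 24 = 24, d_8 = (692 - 24^2)/4 = 116/4 = 29, a_8 = floor((26 + 24)/29) = 1.
  m_9 = 29*1 - 24 = 5, d_9 = (692 - 5^2)/29 = 667/29 = 23, a_9 = floor((26 + 5)/23) = 1.
  m_10 = 23*1 - 5 = 18, d_10 = (692 - 18^2)/23 = 368/23 = 16, a_10 = floor((26 + 18)/16) = 2.
  m_11 = 16*2 - 18 = 14, d_11 = (692 - 14^2)/16 = 496/16 = 31, a_11 = floor((26 + 14)/31) = 1.
  m_12 = 31*1 - 14 = 17, d_12 = (692 - 17^2)/31 = 403/31 = 13, a_12 = floor((26 + 17)/13) = 3.
  m_13 = 13*3 - 17 = 22, d_13 = (692 - 22^2)/13 = 208/13 = 16, a_13 = floor((26 + 22)/16) = 3.
  m_14 = 16*3 - 22 = 26, d_14 = (692 - 26^2)/16 = 16/16 = 1, a_14 = floor((26 + 26)/1) = 52.
  m_15 = 1*52 - 26 = 26, d_15 = (692 - 26^2)/1 = 16/1 = 16: (m_15, d_15) = (m_1, d_1) = (26, 16), so from here the quotients repeat a_1, ..., a_14; the period length is 14.
So sqrt(692) = [26; (3, 3, 1, 2, 1, 1, 12, 1, 1, 2, 1, 3, 3, 52)] with period length k = 14.
k is even, so the fundamental solution of x^2 - 692y^2 = 1 is (p_{k-1}, q_{k-1}) = (p_13, q_13); compute convergents through index 13.
Convergents (p_i = a_i*p_{i-1} + p_{i-2}, q_i = a_i*q_{i-1} + q_{i-2} with p_{-2}=0, p_{-1}=1, q_{-2}=1, q_{-1}=0):
  i=0: a_0=26, p_0 = 26*1 + 0 = 26, q_0 = 26*0 + 1 = 1.
  i=1: a_1=3, p_1 = 3*26 + 1 = 79, q_1 = 3*1 + 0 = 3.
  i=2: a_2=3, p_2 = 3*79 + 26 = 263, q_2 = 3*3 + 1 = 10.
  i=3: a_3=1, p_3 = 1*263 + 79 = 342, q_3 = 1*10 + 3 = 13.
  i=4: a_4=2, p_4 = 2*342 + 263 = 947, q_4 = 2*13 + 10 = 36.
  i=5: a_5=1, p_5 = 1*947 + 342 = 1289, q_5 = 1*36 + 13 = 49.
  i=6: a_6=1, p_6 = 1*1289 + 947 = 2236, q_6 = 1*49 + 36 = 85.
  i=7: a_7=12, p_7 = 12*2236 + 1289 = 28121, q_7 = 12*85 + 49 = 1069.
  i=8: a_8=1, p_8 = 1*28121 + 2236 = 30357, q_8 = 1*1069 + 85 = 1154.
  i=9: a_9=1, p_9 = 1*30357 + 28121 = 58478, q_9 = 1*1154 + 1069 = 2223.
  i=10: a_10=2, p_10 = 2*58478 + 30357 = 147313, q_10 = 2*2223 + 1154 = 5600.
  i=11: a_11=1, p_11 = 1*147313 + 58478 = 205791, q_11 = 1*5600 + 2223 = 7823.
  i=12: a_12=3, p_12 = 3*205791 + 147313 = 764686, q_12 = 3*7823 + 5600 = 29069.
  i=13: a_13=3, p_13 = 3*764686 + 205791 = 2499849, q_13 = 3*29069 + 7823 = 95030.
Check: 2499849^2 - 692*95030^2 = 6249245022801 - 6249245022800 = 1, so (x, y) = (2499849, 95030) solves the equation, and by the theorem it is the least positive solution.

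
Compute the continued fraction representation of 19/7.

Run the Euclidean algorithm on 19 and 7; the successive quotients are the partial quotients a_0, a_1, ... (each step inverts the fractional part left over by the previous one):
  19 = 2*7 + 5, so a_0 = 2.
  7 = 1*5 + 2, so a_1 = 1.
  5 = 2*2 + 1, so a_2 = 2.
  2 = 2*1 + 0, so a_3 = 2.
The remainder reaches 0 after 4 divisions, so the expansion has 4 partial quotients, read off in order.

[2; 1, 2, 2]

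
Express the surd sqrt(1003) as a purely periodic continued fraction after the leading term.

[31; (1, 2, 31, 2, 1, 62)]

Write x_i = (sqrt(1003) + m_i)/d_i with (m_0, d_0) = (0, 1). a_0 = floor(sqrt(1003)) = 31, since 31^2 = 961 <= 1003 < 1024 = 32^2.
Iterate m_{i+1} = d_i*a_i - m_i, d_{i+1} = (1003 - m_{i+1}^2)/d_i, a_{i+1} = floor((a_0 + m_{i+1})/d_{i+1}):
  m_1 = 1*31 - 0 = 31, d_1 = (1003 - 31^2)/1 = 42/1 = 42, a_1 = floor((31 + 31)/42) = 1.
  m_2 = 42*1 - 31 = 11, d_2 = (1003 - 11^2)/42 = 882/42 = 21, a_2 = floor((31 + 11)/21) = 2.
  m_3 = 21*2 - 11 = 31, d_3 = (1003 - 31^2)/21 = 42/21 = 2, a_3 = floor((31 + 31)/2) = 31.
  m_4 = 2*31 - 31 = 31, d_4 = (1003 - 31^2)/2 = 42/2 = 21, a_4 = floor((31 + 31)/21) = 2.
  m_5 = 21*2 - 31 = 11, d_5 = (1003 - 11^2)/21 = 882/21 = 42, a_5 = floor((31 + 11)/42) = 1.
  m_6 = 42*1 - 11 = 31, d_6 = (1003 - 31^2)/42 = 42/42 = 1, a_6 = floor((31 + 31)/1) = 62.
  m_7 = 1*62 - 31 = 31, d_7 = (1003 - 31^2)/1 = 42/1 = 42: (m_7, d_7) = (m_1, d_1) = (31, 42), so from here the quotients repeat a_1, ..., a_6; the period length is 6.
Hence the expansion of sqrt(1003) is a_0 = 31 followed by the repeating block 1, 2, 31, 2, 1, 62 (period 6).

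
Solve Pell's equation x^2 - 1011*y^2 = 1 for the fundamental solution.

First expand sqrt(1011) as a continued fraction. With x_i = (sqrt(1011) + m_i)/d_i and (m_0, d_0) = (0, 1): a_0 = floor(sqrt(1011)) = 31, since 31^2 = 961 <= 1011 < 1024 = 32^2.
Iterate m_{i+1} = d_i*a_i - m_i, d_{i+1} = (1011 - m_{i+1}^2)/d_i, a_{i+1} = floor((a_0 + m_{i+1})/d_{i+1}):
  m_1 = 1*31 - 0 = 31, d_1 = (1011 - 31^2)/1 = 50/1 = 50, a_1 = floor((31 + 31)/50) = 1.
  m_2 = 50*1 - 31 = 19, d_2 = (1011 - 19^2)/50 = 650/50 = 13, a_2 = floor((31 + 19)/13) = 3.
  m_3 = 13*3 - 19 = 20, d_3 = (1011 - 20^2)/13 = 611/13 = 47, a_3 = floor((31 + 20)/47) = 1.
  m_4 = 47*1 - 20 = 27, d_4 = (1011 - 27^2)/47 = 282/47 = 6, a_4 = floor((31 + 27)/6) = 9.
  m_5 = 6*9 - 27 = 27, d_5 = (1011 - 27^2)/6 = 282/6 = 47, a_5 = floor((31 + 27)/47) = 1.
  m_6 = 47*1 - 27 = 20, d_6 = (1011 - 20^2)/47 = 611/47 = 13, a_6 = floor((31 + 20)/13) = 3.
  m_7 = 13*3 - 20 = 19, d_7 = (1011 - 19^2)/13 = 650/13 = 50, a_7 = floor((31 + 19)/50) = 1.
  m_8 = 50*1 - 19 = 31, d_8 = (1011 - 31^2)/50 = 50/50 = 1, a_8 = floor((31 + 31)/1) = 62.
  m_9 = 1*62 - 31 = 31, d_9 = (1011 - 31^2)/1 = 50/1 = 50: (m_9, d_9) = (m_1, d_1) = (31, 50), so from here the quotients repeat a_1, ..., a_8; the period length is 8.
So sqrt(1011) = [31; (1, 3, 1, 9, 1, 3, 1, 62)] with period length k = 8.
k is even, so the fundamental solution of x^2 - 1011y^2 = 1 is (p_{k-1}, q_{k-1}) = (p_7, q_7); compute convergents through index 7.
Convergents (p_i = a_i*p_{i-1} + p_{i-2}, q_i = a_i*q_{i-1} + q_{i-2} with p_{-2}=0, p_{-1}=1, q_{-2}=1, q_{-1}=0):
  i=0: a_0=31, p_0 = 31*1 + 0 = 31, q_0 = 31*0 + 1 = 1.
  i=1: a_1=1, p_1 = 1*31 + 1 = 32, q_1 = 1*1 + 0 = 1.
  i=2: a_2=3, p_2 = 3*32 + 31 = 127, q_2 = 3*1 + 1 = 4.
  i=3: a_3=1, p_3 = 1*127 + 32 = 159, q_3 = 1*4 + 1 = 5.
  i=4: a_4=9, p_4 = 9*159 + 127 = 1558, q_4 = 9*5 + 4 = 49.
  i=5: a_5=1, p_5 = 1*1558 + 159 = 1717, q_5 = 1*49 + 5 = 54.
  i=6: a_6=3, p_6 = 3*1717 + 1558 = 6709, q_6 = 3*54 + 49 = 211.
  i=7: a_7=1, p_7 = 1*6709 + 1717 = 8426, q_7 = 1*211 + 54 = 265.
Check: 8426^2 - 1011*265^2 = 70997476 - 70997475 = 1, so (x, y) = (8426, 265) solves the equation, and by the theorem it is the least positive solution.

(x, y) = (8426, 265)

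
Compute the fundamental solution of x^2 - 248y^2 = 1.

(x, y) = (63, 4)

First expand sqrt(248) as a continued fraction. With x_i = (sqrt(248) + m_i)/d_i and (m_0, d_0) = (0, 1): a_0 = floor(sqrt(248)) = 15, since 15^2 = 225 <= 248 < 256 = 16^2.
Iterate m_{i+1} = d_i*a_i - m_i, d_{i+1} = (248 - m_{i+1}^2)/d_i, a_{i+1} = floor((a_0 + m_{i+1})/d_{i+1}):
  m_1 = 1*15 - 0 = 15, d_1 = (248 - 15^2)/1 = 23/1 = 23, a_1 = floor((15 + 15)/23) = 1.
  m_2 = 23*1 - 15 = 8, d_2 = (248 - 8^2)/23 = 184/23 = 8, a_2 = floor((15 + 8)/8) = 2.
  m_3 = 8*2 - 8 = 8, d_3 = (248 - 8^2)/8 = 184/8 = 23, a_3 = floor((15 + 8)/23) = 1.
  m_4 = 23*1 - 8 = 15, d_4 = (248 - 15^2)/23 = 23/23 = 1, a_4 = floor((15 + 15)/1) = 30.
  m_5 = 1*30 - 15 = 15, d_5 = (248 - 15^2)/1 = 23/1 = 23: (m_5, d_5) = (m_1, d_1) = (15, 23), so from here the quotients repeat a_1, ..., a_4; the period length is 4.
So sqrt(248) = [15; (1, 2, 1, 30)] with period length k = 4.
k is even, so the fundamental solution of x^2 - 248y^2 = 1 is (p_{k-1}, q_{k-1}) = (p_3, q_3); compute convergents through index 3.
Convergents (p_i = a_i*p_{i-1} + p_{i-2}, q_i = a_i*q_{i-1} + q_{i-2} with p_{-2}=0, p_{-1}=1, q_{-2}=1, q_{-1}=0):
  i=0: a_0=15, p_0 = 15*1 + 0 = 15, q_0 = 15*0 + 1 = 1.
  i=1: a_1=1, p_1 = 1*15 + 1 = 16, q_1 = 1*1 + 0 = 1.
  i=2: a_2=2, p_2 = 2*16 + 15 = 47, q_2 = 2*1 + 1 = 3.
  i=3: a_3=1, p_3 = 1*47 + 16 = 63, q_3 = 1*3 + 1 = 4.
Check: 63^2 - 248*4^2 = 3969 - 3968 = 1, so (x, y) = (63, 4) solves the equation, and by the theorem it is the least positive solution.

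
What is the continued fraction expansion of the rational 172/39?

[4; 2, 2, 3, 2]

Run the Euclidean algorithm on 172 and 39; the successive quotients are the partial quotients a_0, a_1, ... (each step inverts the fractional part left over by the previous one):
  172 = 4*39 + 16, so a_0 = 4.
  39 = 2*16 + 7, so a_1 = 2.
  16 = 2*7 + 2, so a_2 = 2.
  7 = 3*2 + 1, so a_3 = 3.
  2 = 2*1 + 0, so a_4 = 2.
The remainder reaches 0 after 5 divisions, so the expansion has 5 partial quotients, read off in order.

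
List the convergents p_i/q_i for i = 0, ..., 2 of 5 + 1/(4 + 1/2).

Using the convergent recurrence p_i = a_i*p_{i-1} + p_{i-2}, q_i = a_i*q_{i-1} + q_{i-2} with p_{-2}=0, p_{-1}=1, q_{-2}=1, q_{-1}=0:
  i=0: a_0=5, p_0 = 5*1 + 0 = 5, q_0 = 5*0 + 1 = 1.
  i=1: a_1=4, p_1 = 4*5 + 1 = 21, q_1 = 4*1 + 0 = 4.
  i=2: a_2=2, p_2 = 2*21 + 5 = 47, q_2 = 2*4 + 1 = 9.

5/1, 21/4, 47/9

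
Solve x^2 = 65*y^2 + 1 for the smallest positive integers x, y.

(x, y) = (129, 16)

First expand sqrt(65) as a continued fraction. With x_i = (sqrt(65) + m_i)/d_i and (m_0, d_0) = (0, 1): a_0 = floor(sqrt(65)) = 8, since 8^2 = 64 <= 65 < 81 = 9^2.
Iterate m_{i+1} = d_i*a_i - m_i, d_{i+1} = (65 - m_{i+1}^2)/d_i, a_{i+1} = floor((a_0 + m_{i+1})/d_{i+1}):
  m_1 = 1*8 - 0 = 8, d_1 = (65 - 8^2)/1 = 1/1 = 1, a_1 = floor((8 + 8)/1) = 16.
  m_2 = 1*16 - 8 = 8, d_2 = (65 - 8^2)/1 = 1/1 = 1: (m_2, d_2) = (m_1, d_1) = (8, 1), so from here the quotient a_1 repeats; the period length is 1.
So sqrt(65) = [8; (16)] with period length k = 1.
k is odd, so (p_{k-1}, q_{k-1}) only solves x^2 - 65y^2 = -1 and the fundamental solution of x^2 - 65y^2 = 1 is (p_{2k-1}, q_{2k-1}) = (p_1, q_1); compute convergents through index 1, running through the period twice.
Convergents (p_i = a_i*p_{i-1} + p_{i-2}, q_i = a_i*q_{i-1} + q_{i-2} with p_{-2}=0, p_{-1}=1, q_{-2}=1, q_{-1}=0):
  i=0: a_0=8, p_0 = 8*1 + 0 = 8, q_0 = 8*0 + 1 = 1.
  i=1: a_1=16, p_1 = 16*8 + 1 = 129, q_1 = 16*1 + 0 = 16.
Indeed p_0^2 - 65*q_0^2 = 64 - 65 = -1, not +1.
Check: 129^2 - 65*16^2 = 16641 - 16640 = 1, so (x, y) = (129, 16) solves the equation, and by the theorem it is the least positive solution.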